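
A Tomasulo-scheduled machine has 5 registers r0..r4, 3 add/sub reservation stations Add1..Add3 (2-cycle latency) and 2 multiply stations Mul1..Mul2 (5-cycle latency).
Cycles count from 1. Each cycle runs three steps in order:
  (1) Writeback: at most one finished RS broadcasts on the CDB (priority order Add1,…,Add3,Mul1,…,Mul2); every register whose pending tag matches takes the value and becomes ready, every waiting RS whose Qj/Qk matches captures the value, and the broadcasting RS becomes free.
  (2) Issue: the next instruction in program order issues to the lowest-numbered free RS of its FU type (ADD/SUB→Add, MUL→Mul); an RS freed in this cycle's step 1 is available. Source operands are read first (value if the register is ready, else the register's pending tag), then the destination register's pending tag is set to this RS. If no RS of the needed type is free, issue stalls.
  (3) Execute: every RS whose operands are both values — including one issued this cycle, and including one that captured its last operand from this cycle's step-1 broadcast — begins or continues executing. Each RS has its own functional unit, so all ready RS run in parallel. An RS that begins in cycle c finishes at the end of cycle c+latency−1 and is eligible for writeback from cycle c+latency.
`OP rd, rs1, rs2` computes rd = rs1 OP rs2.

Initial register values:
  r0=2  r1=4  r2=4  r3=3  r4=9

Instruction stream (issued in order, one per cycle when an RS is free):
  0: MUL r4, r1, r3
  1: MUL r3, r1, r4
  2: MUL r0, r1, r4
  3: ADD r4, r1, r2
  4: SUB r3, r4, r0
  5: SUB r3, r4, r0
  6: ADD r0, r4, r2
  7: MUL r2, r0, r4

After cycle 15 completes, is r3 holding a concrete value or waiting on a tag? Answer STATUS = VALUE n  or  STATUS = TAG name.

c1: issue MUL r4<-Mul1 | r0:2,r1:4,r2:4,r3:3,r4:Mul1
c2: issue MUL r3<-Mul2 | r0:2,r1:4,r2:4,r3:Mul2,r4:Mul1
c3: stall | r0:2,r1:4,r2:4,r3:Mul2,r4:Mul1
c4: stall | r0:2,r1:4,r2:4,r3:Mul2,r4:Mul1
c5: stall | r0:2,r1:4,r2:4,r3:Mul2,r4:Mul1
c6: CDB Mul1=12; issue MUL r0<-Mul1 | r0:Mul1,r1:4,r2:4,r3:Mul2,r4:12
c7: issue ADD r4<-Add1 | r0:Mul1,r1:4,r2:4,r3:Mul2,r4:Add1
c8: issue SUB r3<-Add2 | r0:Mul1,r1:4,r2:4,r3:Add2,r4:Add1
c9: CDB Add1=8; issue SUB r3<-Add1 | r0:Mul1,r1:4,r2:4,r3:Add1,r4:8
c10: issue ADD r0<-Add3 | r0:Add3,r1:4,r2:4,r3:Add1,r4:8
c11: CDB Mul1=48; issue MUL r2<-Mul1 | r0:Add3,r1:4,r2:Mul1,r3:Add1,r4:8
c12: CDB Add3=12 | r0:12,r1:4,r2:Mul1,r3:Add1,r4:8
c13: CDB Add1=-40 | r0:12,r1:4,r2:Mul1,r3:-40,r4:8
c14: CDB Add2=-40 | r0:12,r1:4,r2:Mul1,r3:-40,r4:8
c15: CDB Mul2=48 | r0:12,r1:4,r2:Mul1,r3:-40,r4:8

STATUS = VALUE -40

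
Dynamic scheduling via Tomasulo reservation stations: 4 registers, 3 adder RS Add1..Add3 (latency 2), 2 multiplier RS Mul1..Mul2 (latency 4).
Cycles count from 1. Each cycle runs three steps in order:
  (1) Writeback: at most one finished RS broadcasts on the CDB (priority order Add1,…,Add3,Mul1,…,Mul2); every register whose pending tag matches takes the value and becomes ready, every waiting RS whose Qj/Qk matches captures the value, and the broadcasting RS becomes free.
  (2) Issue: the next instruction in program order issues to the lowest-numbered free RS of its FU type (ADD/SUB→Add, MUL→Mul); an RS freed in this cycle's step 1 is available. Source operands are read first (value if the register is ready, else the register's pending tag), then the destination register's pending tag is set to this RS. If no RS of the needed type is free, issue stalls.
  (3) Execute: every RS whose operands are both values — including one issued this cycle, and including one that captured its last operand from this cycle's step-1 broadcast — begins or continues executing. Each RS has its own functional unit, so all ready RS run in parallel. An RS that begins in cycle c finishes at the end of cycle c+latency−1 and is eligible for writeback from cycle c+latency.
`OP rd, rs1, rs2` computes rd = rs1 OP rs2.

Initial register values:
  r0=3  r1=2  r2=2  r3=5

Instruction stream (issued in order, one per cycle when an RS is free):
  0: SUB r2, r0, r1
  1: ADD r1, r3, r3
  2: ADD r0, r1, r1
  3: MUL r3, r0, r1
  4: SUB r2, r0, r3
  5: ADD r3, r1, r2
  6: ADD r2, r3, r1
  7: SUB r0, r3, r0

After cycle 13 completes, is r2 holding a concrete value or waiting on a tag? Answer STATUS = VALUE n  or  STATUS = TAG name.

STATUS = TAG Add3

c1: issue SUB r2<-Add1 | r0:3,r1:2,r2:Add1,r3:5
c2: issue ADD r1<-Add2 | r0:3,r1:Add2,r2:Add1,r3:5
c3: CDB Add1=1; issue ADD r0<-Add1 | r0:Add1,r1:Add2,r2:1,r3:5
c4: CDB Add2=10; issue MUL r3<-Mul1 | r0:Add1,r1:10,r2:1,r3:Mul1
c5: issue SUB r2<-Add2 | r0:Add1,r1:10,r2:Add2,r3:Mul1
c6: CDB Add1=20; issue ADD r3<-Add1 | r0:20,r1:10,r2:Add2,r3:Add1
c7: issue ADD r2<-Add3 | r0:20,r1:10,r2:Add3,r3:Add1
c8: stall | r0:20,r1:10,r2:Add3,r3:Add1
c9: stall | r0:20,r1:10,r2:Add3,r3:Add1
c10: CDB Mul1=200; stall | r0:20,r1:10,r2:Add3,r3:Add1
c11: stall | r0:20,r1:10,r2:Add3,r3:Add1
c12: CDB Add2=-180; issue SUB r0<-Add2 | r0:Add2,r1:10,r2:Add3,r3:Add1
c13: - | r0:Add2,r1:10,r2:Add3,r3:Add1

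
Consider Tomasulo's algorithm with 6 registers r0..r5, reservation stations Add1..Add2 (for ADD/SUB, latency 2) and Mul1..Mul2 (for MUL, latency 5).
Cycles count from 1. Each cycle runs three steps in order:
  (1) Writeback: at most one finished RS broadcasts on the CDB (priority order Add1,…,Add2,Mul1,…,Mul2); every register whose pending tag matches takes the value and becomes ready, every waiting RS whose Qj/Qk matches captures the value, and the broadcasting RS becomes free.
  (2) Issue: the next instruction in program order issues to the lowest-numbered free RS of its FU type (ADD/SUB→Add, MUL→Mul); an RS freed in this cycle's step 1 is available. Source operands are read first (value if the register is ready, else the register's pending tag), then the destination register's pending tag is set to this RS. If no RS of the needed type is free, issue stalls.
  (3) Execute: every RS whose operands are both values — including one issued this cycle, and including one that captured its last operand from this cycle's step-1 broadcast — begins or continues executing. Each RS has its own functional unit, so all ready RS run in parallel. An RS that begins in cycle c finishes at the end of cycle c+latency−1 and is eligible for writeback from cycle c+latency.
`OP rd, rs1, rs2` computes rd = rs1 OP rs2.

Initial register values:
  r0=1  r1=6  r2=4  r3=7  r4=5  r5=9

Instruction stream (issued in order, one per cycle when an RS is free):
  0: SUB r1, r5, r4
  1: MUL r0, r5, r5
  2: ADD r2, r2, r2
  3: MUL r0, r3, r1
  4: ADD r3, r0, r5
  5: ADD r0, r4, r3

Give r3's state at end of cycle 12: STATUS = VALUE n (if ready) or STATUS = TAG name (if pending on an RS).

c1: issue SUB r1<-Add1 | r0:1,r1:Add1,r2:4,r3:7,r4:5,r5:9
c2: issue MUL r0<-Mul1 | r0:Mul1,r1:Add1,r2:4,r3:7,r4:5,r5:9
c3: CDB Add1=4; issue ADD r2<-Add1 | r0:Mul1,r1:4,r2:Add1,r3:7,r4:5,r5:9
c4: issue MUL r0<-Mul2 | r0:Mul2,r1:4,r2:Add1,r3:7,r4:5,r5:9
c5: CDB Add1=8; issue ADD r3<-Add1 | r0:Mul2,r1:4,r2:8,r3:Add1,r4:5,r5:9
c6: issue ADD r0<-Add2 | r0:Add2,r1:4,r2:8,r3:Add1,r4:5,r5:9
c7: CDB Mul1=81 | r0:Add2,r1:4,r2:8,r3:Add1,r4:5,r5:9
c8: - | r0:Add2,r1:4,r2:8,r3:Add1,r4:5,r5:9
c9: CDB Mul2=28 | r0:Add2,r1:4,r2:8,r3:Add1,r4:5,r5:9
c10: - | r0:Add2,r1:4,r2:8,r3:Add1,r4:5,r5:9
c11: CDB Add1=37 | r0:Add2,r1:4,r2:8,r3:37,r4:5,r5:9
c12: - | r0:Add2,r1:4,r2:8,r3:37,r4:5,r5:9

STATUS = VALUE 37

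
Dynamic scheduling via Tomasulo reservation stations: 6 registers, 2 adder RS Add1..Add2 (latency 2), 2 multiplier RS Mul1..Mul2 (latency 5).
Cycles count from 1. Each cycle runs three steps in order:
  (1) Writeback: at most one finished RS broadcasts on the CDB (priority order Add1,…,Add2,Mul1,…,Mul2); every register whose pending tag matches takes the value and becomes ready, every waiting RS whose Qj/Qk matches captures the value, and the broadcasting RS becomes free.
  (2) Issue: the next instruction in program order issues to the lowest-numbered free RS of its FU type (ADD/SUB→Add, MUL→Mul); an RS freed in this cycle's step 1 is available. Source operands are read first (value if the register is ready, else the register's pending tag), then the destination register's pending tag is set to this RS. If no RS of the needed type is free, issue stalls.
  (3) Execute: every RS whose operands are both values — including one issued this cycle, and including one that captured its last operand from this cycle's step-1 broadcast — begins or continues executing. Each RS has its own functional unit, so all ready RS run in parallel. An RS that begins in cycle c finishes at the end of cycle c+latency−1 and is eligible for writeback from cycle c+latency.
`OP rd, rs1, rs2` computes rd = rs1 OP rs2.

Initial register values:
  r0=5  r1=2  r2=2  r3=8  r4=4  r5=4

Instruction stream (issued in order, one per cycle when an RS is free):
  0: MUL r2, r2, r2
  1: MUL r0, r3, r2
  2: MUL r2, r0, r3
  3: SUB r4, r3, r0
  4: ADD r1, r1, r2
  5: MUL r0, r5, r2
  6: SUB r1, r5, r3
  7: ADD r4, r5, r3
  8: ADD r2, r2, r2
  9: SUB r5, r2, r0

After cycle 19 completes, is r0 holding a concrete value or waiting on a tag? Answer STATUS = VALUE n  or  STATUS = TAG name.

STATUS = TAG Mul2

cycle 1: issue MUL r2<-Mul1 // r0:5,r1:2,r2:Mul1,r3:8,r4:4,r5:4
cycle 2: issue MUL r0<-Mul2 // r0:Mul2,r1:2,r2:Mul1,r3:8,r4:4,r5:4
cycle 3: stall // r0:Mul2,r1:2,r2:Mul1,r3:8,r4:4,r5:4
cycle 4: stall // r0:Mul2,r1:2,r2:Mul1,r3:8,r4:4,r5:4
cycle 5: stall // r0:Mul2,r1:2,r2:Mul1,r3:8,r4:4,r5:4
cycle 6: CDB Mul1=4; issue MUL r2<-Mul1 // r0:Mul2,r1:2,r2:Mul1,r3:8,r4:4,r5:4
cycle 7: issue SUB r4<-Add1 // r0:Mul2,r1:2,r2:Mul1,r3:8,r4:Add1,r5:4
cycle 8: issue ADD r1<-Add2 // r0:Mul2,r1:Add2,r2:Mul1,r3:8,r4:Add1,r5:4
cycle 9: stall // r0:Mul2,r1:Add2,r2:Mul1,r3:8,r4:Add1,r5:4
cycle 10: stall // r0:Mul2,r1:Add2,r2:Mul1,r3:8,r4:Add1,r5:4
cycle 11: CDB Mul2=32; issue MUL r0<-Mul2 // r0:Mul2,r1:Add2,r2:Mul1,r3:8,r4:Add1,r5:4
cycle 12: stall // r0:Mul2,r1:Add2,r2:Mul1,r3:8,r4:Add1,r5:4
cycle 13: CDB Add1=-24; issue SUB r1<-Add1 // r0:Mul2,r1:Add1,r2:Mul1,r3:8,r4:-24,r5:4
cycle 14: stall // r0:Mul2,r1:Add1,r2:Mul1,r3:8,r4:-24,r5:4
cycle 15: CDB Add1=-4; issue ADD r4<-Add1 // r0:Mul2,r1:-4,r2:Mul1,r3:8,r4:Add1,r5:4
cycle 16: CDB Mul1=256; stall // r0:Mul2,r1:-4,r2:256,r3:8,r4:Add1,r5:4
cycle 17: CDB Add1=12; issue ADD r2<-Add1 // r0:Mul2,r1:-4,r2:Add1,r3:8,r4:12,r5:4
cycle 18: CDB Add2=258; issue SUB r5<-Add2 // r0:Mul2,r1:-4,r2:Add1,r3:8,r4:12,r5:Add2
cycle 19: CDB Add1=512 // r0:Mul2,r1:-4,r2:512,r3:8,r4:12,r5:Add2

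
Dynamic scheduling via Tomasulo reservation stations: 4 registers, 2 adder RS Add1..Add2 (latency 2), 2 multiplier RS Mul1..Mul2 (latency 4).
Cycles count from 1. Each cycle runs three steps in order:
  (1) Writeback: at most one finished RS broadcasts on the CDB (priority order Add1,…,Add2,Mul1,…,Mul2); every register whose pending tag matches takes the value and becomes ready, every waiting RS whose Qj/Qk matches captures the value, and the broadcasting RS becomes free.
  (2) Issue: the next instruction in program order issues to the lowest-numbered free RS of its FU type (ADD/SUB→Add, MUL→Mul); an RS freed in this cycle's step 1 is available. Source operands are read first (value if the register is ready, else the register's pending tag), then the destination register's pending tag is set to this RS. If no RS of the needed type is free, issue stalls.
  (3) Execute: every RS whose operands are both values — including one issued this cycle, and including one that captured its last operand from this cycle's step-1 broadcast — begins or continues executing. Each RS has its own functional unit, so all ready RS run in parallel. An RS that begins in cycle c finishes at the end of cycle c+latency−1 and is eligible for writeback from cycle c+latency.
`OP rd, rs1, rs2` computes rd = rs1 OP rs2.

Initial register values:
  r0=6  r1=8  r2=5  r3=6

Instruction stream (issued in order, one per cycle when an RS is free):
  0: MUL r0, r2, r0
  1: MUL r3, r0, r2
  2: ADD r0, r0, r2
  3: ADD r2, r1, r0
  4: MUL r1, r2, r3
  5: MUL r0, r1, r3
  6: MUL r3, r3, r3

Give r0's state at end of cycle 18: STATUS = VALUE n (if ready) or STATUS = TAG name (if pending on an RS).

STATUS = TAG Mul2

c1: issue MUL r0<-Mul1 | r0:Mul1,r1:8,r2:5,r3:6
c2: issue MUL r3<-Mul2 | r0:Mul1,r1:8,r2:5,r3:Mul2
c3: issue ADD r0<-Add1 | r0:Add1,r1:8,r2:5,r3:Mul2
c4: issue ADD r2<-Add2 | r0:Add1,r1:8,r2:Add2,r3:Mul2
c5: CDB Mul1=30; issue MUL r1<-Mul1 | r0:Add1,r1:Mul1,r2:Add2,r3:Mul2
c6: stall | r0:Add1,r1:Mul1,r2:Add2,r3:Mul2
c7: CDB Add1=35; stall | r0:35,r1:Mul1,r2:Add2,r3:Mul2
c8: stall | r0:35,r1:Mul1,r2:Add2,r3:Mul2
c9: CDB Add2=43; stall | r0:35,r1:Mul1,r2:43,r3:Mul2
c10: CDB Mul2=150; issue MUL r0<-Mul2 | r0:Mul2,r1:Mul1,r2:43,r3:150
c11: stall | r0:Mul2,r1:Mul1,r2:43,r3:150
c12: stall | r0:Mul2,r1:Mul1,r2:43,r3:150
c13: stall | r0:Mul2,r1:Mul1,r2:43,r3:150
c14: CDB Mul1=6450; issue MUL r3<-Mul1 | r0:Mul2,r1:6450,r2:43,r3:Mul1
c15: - | r0:Mul2,r1:6450,r2:43,r3:Mul1
c16: - | r0:Mul2,r1:6450,r2:43,r3:Mul1
c17: - | r0:Mul2,r1:6450,r2:43,r3:Mul1
c18: CDB Mul1=22500 | r0:Mul2,r1:6450,r2:43,r3:22500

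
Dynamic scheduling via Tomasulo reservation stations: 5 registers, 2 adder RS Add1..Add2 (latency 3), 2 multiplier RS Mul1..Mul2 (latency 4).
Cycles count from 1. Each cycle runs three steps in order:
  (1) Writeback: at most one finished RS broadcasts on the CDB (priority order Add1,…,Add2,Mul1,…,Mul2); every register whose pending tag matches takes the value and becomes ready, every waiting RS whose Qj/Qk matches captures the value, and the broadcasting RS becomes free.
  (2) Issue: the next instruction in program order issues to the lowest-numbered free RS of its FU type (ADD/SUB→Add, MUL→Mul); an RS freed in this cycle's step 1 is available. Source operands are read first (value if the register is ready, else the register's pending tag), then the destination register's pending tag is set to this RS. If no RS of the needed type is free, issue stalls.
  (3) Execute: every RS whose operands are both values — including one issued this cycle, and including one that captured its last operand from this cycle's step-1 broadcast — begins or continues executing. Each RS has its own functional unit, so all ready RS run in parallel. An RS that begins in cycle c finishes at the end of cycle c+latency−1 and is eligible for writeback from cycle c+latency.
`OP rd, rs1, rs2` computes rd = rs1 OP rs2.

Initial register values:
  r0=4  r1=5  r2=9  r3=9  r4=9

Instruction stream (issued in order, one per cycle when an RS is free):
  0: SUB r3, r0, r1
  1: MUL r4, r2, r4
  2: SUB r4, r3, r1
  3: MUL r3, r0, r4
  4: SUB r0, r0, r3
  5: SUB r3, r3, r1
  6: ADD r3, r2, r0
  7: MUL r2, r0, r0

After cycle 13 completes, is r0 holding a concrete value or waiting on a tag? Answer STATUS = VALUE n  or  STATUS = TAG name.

STATUS = TAG Add1

c1: issue SUB r3<-Add1 | r0:4,r1:5,r2:9,r3:Add1,r4:9
c2: issue MUL r4<-Mul1 | r0:4,r1:5,r2:9,r3:Add1,r4:Mul1
c3: issue SUB r4<-Add2 | r0:4,r1:5,r2:9,r3:Add1,r4:Add2
c4: CDB Add1=-1; issue MUL r3<-Mul2 | r0:4,r1:5,r2:9,r3:Mul2,r4:Add2
c5: issue SUB r0<-Add1 | r0:Add1,r1:5,r2:9,r3:Mul2,r4:Add2
c6: CDB Mul1=81; stall | r0:Add1,r1:5,r2:9,r3:Mul2,r4:Add2
c7: CDB Add2=-6; issue SUB r3<-Add2 | r0:Add1,r1:5,r2:9,r3:Add2,r4:-6
c8: stall | r0:Add1,r1:5,r2:9,r3:Add2,r4:-6
c9: stall | r0:Add1,r1:5,r2:9,r3:Add2,r4:-6
c10: stall | r0:Add1,r1:5,r2:9,r3:Add2,r4:-6
c11: CDB Mul2=-24; stall | r0:Add1,r1:5,r2:9,r3:Add2,r4:-6
c12: stall | r0:Add1,r1:5,r2:9,r3:Add2,r4:-6
c13: stall | r0:Add1,r1:5,r2:9,r3:Add2,r4:-6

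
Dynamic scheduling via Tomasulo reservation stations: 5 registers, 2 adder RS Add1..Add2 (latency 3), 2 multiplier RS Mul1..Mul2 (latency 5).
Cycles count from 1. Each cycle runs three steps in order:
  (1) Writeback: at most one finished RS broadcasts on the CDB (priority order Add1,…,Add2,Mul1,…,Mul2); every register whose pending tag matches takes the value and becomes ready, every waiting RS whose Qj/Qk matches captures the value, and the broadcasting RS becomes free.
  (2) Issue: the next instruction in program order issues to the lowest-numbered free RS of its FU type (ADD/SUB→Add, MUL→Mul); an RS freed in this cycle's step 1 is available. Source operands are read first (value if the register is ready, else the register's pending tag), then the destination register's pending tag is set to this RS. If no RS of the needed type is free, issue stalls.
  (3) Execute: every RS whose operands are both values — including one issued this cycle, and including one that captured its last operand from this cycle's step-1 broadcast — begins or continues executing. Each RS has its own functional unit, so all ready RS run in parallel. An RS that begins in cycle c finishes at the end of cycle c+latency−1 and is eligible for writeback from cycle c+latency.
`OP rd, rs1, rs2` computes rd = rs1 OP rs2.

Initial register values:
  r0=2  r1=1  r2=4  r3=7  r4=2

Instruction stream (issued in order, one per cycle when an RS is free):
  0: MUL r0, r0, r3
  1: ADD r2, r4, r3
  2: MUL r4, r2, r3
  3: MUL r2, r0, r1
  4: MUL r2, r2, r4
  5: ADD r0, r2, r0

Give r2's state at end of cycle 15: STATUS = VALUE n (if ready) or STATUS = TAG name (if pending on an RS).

STATUS = TAG Mul2

c1: issue MUL r0<-Mul1 | r0:Mul1,r1:1,r2:4,r3:7,r4:2
c2: issue ADD r2<-Add1 | r0:Mul1,r1:1,r2:Add1,r3:7,r4:2
c3: issue MUL r4<-Mul2 | r0:Mul1,r1:1,r2:Add1,r3:7,r4:Mul2
c4: stall | r0:Mul1,r1:1,r2:Add1,r3:7,r4:Mul2
c5: CDB Add1=9; stall | r0:Mul1,r1:1,r2:9,r3:7,r4:Mul2
c6: CDB Mul1=14; issue MUL r2<-Mul1 | r0:14,r1:1,r2:Mul1,r3:7,r4:Mul2
c7: stall | r0:14,r1:1,r2:Mul1,r3:7,r4:Mul2
c8: stall | r0:14,r1:1,r2:Mul1,r3:7,r4:Mul2
c9: stall | r0:14,r1:1,r2:Mul1,r3:7,r4:Mul2
c10: CDB Mul2=63; issue MUL r2<-Mul2 | r0:14,r1:1,r2:Mul2,r3:7,r4:63
c11: CDB Mul1=14; issue ADD r0<-Add1 | r0:Add1,r1:1,r2:Mul2,r3:7,r4:63
c12: - | r0:Add1,r1:1,r2:Mul2,r3:7,r4:63
c13: - | r0:Add1,r1:1,r2:Mul2,r3:7,r4:63
c14: - | r0:Add1,r1:1,r2:Mul2,r3:7,r4:63
c15: - | r0:Add1,r1:1,r2:Mul2,r3:7,r4:63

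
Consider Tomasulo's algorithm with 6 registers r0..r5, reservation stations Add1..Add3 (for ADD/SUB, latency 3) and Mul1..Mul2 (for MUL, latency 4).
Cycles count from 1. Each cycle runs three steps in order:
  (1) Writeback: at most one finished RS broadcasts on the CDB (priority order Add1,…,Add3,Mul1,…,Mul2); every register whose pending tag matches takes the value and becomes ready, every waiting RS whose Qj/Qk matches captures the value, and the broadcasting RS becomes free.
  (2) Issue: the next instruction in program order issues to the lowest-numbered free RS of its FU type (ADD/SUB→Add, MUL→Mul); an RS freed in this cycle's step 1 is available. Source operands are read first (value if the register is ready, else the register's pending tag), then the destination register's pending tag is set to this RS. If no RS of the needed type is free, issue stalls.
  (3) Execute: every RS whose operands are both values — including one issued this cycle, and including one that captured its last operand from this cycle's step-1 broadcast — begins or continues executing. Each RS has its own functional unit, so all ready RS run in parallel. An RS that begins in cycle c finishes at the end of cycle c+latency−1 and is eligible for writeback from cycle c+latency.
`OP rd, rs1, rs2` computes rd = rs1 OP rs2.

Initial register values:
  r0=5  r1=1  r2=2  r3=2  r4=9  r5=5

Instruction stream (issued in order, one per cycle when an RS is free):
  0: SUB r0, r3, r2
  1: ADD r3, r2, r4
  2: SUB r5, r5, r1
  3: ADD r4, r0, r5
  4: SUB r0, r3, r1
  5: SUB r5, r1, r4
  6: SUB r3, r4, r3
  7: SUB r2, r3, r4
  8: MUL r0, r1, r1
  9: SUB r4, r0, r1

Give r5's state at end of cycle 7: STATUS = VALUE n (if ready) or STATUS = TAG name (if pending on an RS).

STATUS = TAG Add3

c1: issue SUB r0<-Add1 | r0:Add1,r1:1,r2:2,r3:2,r4:9,r5:5
c2: issue ADD r3<-Add2 | r0:Add1,r1:1,r2:2,r3:Add2,r4:9,r5:5
c3: issue SUB r5<-Add3 | r0:Add1,r1:1,r2:2,r3:Add2,r4:9,r5:Add3
c4: CDB Add1=0; issue ADD r4<-Add1 | r0:0,r1:1,r2:2,r3:Add2,r4:Add1,r5:Add3
c5: CDB Add2=11; issue SUB r0<-Add2 | r0:Add2,r1:1,r2:2,r3:11,r4:Add1,r5:Add3
c6: CDB Add3=4; issue SUB r5<-Add3 | r0:Add2,r1:1,r2:2,r3:11,r4:Add1,r5:Add3
c7: stall | r0:Add2,r1:1,r2:2,r3:11,r4:Add1,r5:Add3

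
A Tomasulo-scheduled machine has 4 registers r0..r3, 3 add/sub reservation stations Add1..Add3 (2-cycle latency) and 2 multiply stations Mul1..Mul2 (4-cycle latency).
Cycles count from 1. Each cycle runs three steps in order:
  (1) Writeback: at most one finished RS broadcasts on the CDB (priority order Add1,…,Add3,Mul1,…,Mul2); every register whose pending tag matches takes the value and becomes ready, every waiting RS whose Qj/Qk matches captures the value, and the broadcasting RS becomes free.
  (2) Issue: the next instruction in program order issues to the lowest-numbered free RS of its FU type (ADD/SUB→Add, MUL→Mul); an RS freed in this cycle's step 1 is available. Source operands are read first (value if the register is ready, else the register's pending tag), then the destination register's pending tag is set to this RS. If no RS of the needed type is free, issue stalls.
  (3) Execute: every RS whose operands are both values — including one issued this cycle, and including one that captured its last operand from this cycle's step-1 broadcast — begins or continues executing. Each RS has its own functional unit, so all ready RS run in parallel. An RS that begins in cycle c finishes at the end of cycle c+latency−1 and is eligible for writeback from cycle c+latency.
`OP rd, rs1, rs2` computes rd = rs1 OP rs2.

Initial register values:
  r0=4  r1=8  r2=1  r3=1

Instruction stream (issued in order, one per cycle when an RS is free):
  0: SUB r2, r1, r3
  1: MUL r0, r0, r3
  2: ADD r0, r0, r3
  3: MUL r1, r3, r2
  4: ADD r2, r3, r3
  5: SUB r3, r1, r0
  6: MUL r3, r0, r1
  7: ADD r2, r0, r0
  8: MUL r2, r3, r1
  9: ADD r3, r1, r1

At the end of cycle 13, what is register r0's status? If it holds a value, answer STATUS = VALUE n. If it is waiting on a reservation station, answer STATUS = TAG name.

c1: issue SUB r2<-Add1 | r0:4,r1:8,r2:Add1,r3:1
c2: issue MUL r0<-Mul1 | r0:Mul1,r1:8,r2:Add1,r3:1
c3: CDB Add1=7; issue ADD r0<-Add1 | r0:Add1,r1:8,r2:7,r3:1
c4: issue MUL r1<-Mul2 | r0:Add1,r1:Mul2,r2:7,r3:1
c5: issue ADD r2<-Add2 | r0:Add1,r1:Mul2,r2:Add2,r3:1
c6: CDB Mul1=4; issue SUB r3<-Add3 | r0:Add1,r1:Mul2,r2:Add2,r3:Add3
c7: CDB Add2=2; issue MUL r3<-Mul1 | r0:Add1,r1:Mul2,r2:2,r3:Mul1
c8: CDB Add1=5; issue ADD r2<-Add1 | r0:5,r1:Mul2,r2:Add1,r3:Mul1
c9: CDB Mul2=7; issue MUL r2<-Mul2 | r0:5,r1:7,r2:Mul2,r3:Mul1
c10: CDB Add1=10; issue ADD r3<-Add1 | r0:5,r1:7,r2:Mul2,r3:Add1
c11: CDB Add3=2 | r0:5,r1:7,r2:Mul2,r3:Add1
c12: CDB Add1=14 | r0:5,r1:7,r2:Mul2,r3:14
c13: CDB Mul1=35 | r0:5,r1:7,r2:Mul2,r3:14

STATUS = VALUE 5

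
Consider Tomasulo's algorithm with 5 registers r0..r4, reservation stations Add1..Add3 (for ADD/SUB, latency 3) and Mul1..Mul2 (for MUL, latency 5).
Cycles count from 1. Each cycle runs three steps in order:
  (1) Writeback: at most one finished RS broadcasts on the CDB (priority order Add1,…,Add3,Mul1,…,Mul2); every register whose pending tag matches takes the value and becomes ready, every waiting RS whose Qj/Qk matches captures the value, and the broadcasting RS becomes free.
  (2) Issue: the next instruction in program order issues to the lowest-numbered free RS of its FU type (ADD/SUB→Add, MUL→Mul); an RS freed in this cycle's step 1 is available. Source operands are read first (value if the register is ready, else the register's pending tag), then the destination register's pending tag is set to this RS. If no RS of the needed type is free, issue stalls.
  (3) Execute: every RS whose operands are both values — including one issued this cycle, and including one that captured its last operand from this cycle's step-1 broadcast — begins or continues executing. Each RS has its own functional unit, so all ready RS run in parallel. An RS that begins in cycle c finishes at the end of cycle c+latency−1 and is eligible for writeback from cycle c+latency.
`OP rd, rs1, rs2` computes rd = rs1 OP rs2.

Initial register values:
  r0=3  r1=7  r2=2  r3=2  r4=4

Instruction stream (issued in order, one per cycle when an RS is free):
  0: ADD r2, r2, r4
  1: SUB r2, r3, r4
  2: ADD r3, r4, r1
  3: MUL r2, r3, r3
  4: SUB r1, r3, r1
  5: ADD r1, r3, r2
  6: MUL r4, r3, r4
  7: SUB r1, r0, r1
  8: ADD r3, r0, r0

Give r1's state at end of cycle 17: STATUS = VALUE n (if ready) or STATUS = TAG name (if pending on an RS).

  c1: issue ADD r2<-Add1  regs: r0:3,r1:7,r2:Add1,r3:2,r4:4
  c2: issue SUB r2<-Add2  regs: r0:3,r1:7,r2:Add2,r3:2,r4:4
  c3: issue ADD r3<-Add3  regs: r0:3,r1:7,r2:Add2,r3:Add3,r4:4
  c4: CDB Add1=6; issue MUL r2<-Mul1  regs: r0:3,r1:7,r2:Mul1,r3:Add3,r4:4
  c5: CDB Add2=-2; issue SUB r1<-Add1  regs: r0:3,r1:Add1,r2:Mul1,r3:Add3,r4:4
  c6: CDB Add3=11; issue ADD r1<-Add2  regs: r0:3,r1:Add2,r2:Mul1,r3:11,r4:4
  c7: issue MUL r4<-Mul2  regs: r0:3,r1:Add2,r2:Mul1,r3:11,r4:Mul2
  c8: issue SUB r1<-Add3  regs: r0:3,r1:Add3,r2:Mul1,r3:11,r4:Mul2
  c9: CDB Add1=4; issue ADD r3<-Add1  regs: r0:3,r1:Add3,r2:Mul1,r3:Add1,r4:Mul2
  c10: -  regs: r0:3,r1:Add3,r2:Mul1,r3:Add1,r4:Mul2
  c11: CDB Mul1=121  regs: r0:3,r1:Add3,r2:121,r3:Add1,r4:Mul2
  c12: CDB Add1=6  regs: r0:3,r1:Add3,r2:121,r3:6,r4:Mul2
  c13: CDB Mul2=44  regs: r0:3,r1:Add3,r2:121,r3:6,r4:44
  c14: CDB Add2=132  regs: r0:3,r1:Add3,r2:121,r3:6,r4:44
  c15: -  regs: r0:3,r1:Add3,r2:121,r3:6,r4:44
  c16: -  regs: r0:3,r1:Add3,r2:121,r3:6,r4:44
  c17: CDB Add3=-129  regs: r0:3,r1:-129,r2:121,r3:6,r4:44

STATUS = VALUE -129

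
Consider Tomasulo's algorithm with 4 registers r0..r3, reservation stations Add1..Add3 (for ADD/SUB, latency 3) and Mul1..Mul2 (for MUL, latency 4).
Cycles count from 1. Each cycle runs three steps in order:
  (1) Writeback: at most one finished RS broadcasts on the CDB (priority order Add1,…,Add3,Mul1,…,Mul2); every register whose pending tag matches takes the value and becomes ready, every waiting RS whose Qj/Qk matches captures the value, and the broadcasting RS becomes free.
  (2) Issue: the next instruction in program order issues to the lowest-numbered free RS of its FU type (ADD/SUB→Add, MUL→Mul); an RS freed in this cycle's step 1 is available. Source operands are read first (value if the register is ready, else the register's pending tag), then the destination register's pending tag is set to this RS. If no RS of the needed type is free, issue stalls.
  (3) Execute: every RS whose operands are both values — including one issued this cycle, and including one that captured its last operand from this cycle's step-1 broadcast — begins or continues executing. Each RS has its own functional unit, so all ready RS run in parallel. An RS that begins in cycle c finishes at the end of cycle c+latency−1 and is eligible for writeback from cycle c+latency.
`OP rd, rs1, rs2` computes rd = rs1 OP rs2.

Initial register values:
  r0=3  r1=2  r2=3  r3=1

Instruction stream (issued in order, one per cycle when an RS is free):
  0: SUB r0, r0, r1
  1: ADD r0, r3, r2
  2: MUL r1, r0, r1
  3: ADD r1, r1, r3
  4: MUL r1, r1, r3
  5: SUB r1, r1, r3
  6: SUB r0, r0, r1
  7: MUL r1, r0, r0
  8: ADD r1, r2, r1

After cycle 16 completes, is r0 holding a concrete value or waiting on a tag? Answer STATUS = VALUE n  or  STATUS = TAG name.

c1: issue SUB r0<-Add1 | r0:Add1,r1:2,r2:3,r3:1
c2: issue ADD r0<-Add2 | r0:Add2,r1:2,r2:3,r3:1
c3: issue MUL r1<-Mul1 | r0:Add2,r1:Mul1,r2:3,r3:1
c4: CDB Add1=1; issue ADD r1<-Add1 | r0:Add2,r1:Add1,r2:3,r3:1
c5: CDB Add2=4; issue MUL r1<-Mul2 | r0:4,r1:Mul2,r2:3,r3:1
c6: issue SUB r1<-Add2 | r0:4,r1:Add2,r2:3,r3:1
c7: issue SUB r0<-Add3 | r0:Add3,r1:Add2,r2:3,r3:1
c8: stall | r0:Add3,r1:Add2,r2:3,r3:1
c9: CDB Mul1=8; issue MUL r1<-Mul1 | r0:Add3,r1:Mul1,r2:3,r3:1
c10: stall | r0:Add3,r1:Mul1,r2:3,r3:1
c11: stall | r0:Add3,r1:Mul1,r2:3,r3:1
c12: CDB Add1=9; issue ADD r1<-Add1 | r0:Add3,r1:Add1,r2:3,r3:1
c13: - | r0:Add3,r1:Add1,r2:3,r3:1
c14: - | r0:Add3,r1:Add1,r2:3,r3:1
c15: - | r0:Add3,r1:Add1,r2:3,r3:1
c16: CDB Mul2=9 | r0:Add3,r1:Add1,r2:3,r3:1

STATUS = TAG Add3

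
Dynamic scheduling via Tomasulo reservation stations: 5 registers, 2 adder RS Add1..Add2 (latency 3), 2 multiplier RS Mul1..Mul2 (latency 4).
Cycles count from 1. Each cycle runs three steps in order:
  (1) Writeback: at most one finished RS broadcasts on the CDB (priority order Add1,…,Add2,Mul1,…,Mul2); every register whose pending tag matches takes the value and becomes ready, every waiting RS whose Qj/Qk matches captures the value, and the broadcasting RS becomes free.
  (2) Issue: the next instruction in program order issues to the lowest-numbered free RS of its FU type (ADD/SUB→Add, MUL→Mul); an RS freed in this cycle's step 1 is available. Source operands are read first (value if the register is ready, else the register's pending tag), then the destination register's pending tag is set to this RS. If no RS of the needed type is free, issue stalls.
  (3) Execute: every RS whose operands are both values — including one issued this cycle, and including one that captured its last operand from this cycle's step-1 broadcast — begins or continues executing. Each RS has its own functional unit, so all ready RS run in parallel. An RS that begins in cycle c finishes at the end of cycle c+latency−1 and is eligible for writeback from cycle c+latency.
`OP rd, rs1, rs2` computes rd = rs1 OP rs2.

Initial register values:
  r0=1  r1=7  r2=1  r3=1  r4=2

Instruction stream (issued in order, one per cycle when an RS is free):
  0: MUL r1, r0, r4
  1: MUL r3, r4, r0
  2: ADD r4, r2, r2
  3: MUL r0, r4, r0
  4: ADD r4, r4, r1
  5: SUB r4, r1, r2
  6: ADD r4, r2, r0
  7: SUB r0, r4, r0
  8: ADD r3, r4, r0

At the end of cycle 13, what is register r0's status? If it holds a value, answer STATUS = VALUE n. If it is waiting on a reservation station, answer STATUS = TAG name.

STATUS = TAG Add2

cycle 1: issue MUL r1<-Mul1 // r0:1,r1:Mul1,r2:1,r3:1,r4:2
cycle 2: issue MUL r3<-Mul2 // r0:1,r1:Mul1,r2:1,r3:Mul2,r4:2
cycle 3: issue ADD r4<-Add1 // r0:1,r1:Mul1,r2:1,r3:Mul2,r4:Add1
cycle 4: stall // r0:1,r1:Mul1,r2:1,r3:Mul2,r4:Add1
cycle 5: CDB Mul1=2; issue MUL r0<-Mul1 // r0:Mul1,r1:2,r2:1,r3:Mul2,r4:Add1
cycle 6: CDB Add1=2; issue ADD r4<-Add1 // r0:Mul1,r1:2,r2:1,r3:Mul2,r4:Add1
cycle 7: CDB Mul2=2; issue SUB r4<-Add2 // r0:Mul1,r1:2,r2:1,r3:2,r4:Add2
cycle 8: stall // r0:Mul1,r1:2,r2:1,r3:2,r4:Add2
cycle 9: CDB Add1=4; issue ADD r4<-Add1 // r0:Mul1,r1:2,r2:1,r3:2,r4:Add1
cycle 10: CDB Add2=1; issue SUB r0<-Add2 // r0:Add2,r1:2,r2:1,r3:2,r4:Add1
cycle 11: CDB Mul1=2; stall // r0:Add2,r1:2,r2:1,r3:2,r4:Add1
cycle 12: stall // r0:Add2,r1:2,r2:1,r3:2,r4:Add1
cycle 13: stall // r0:Add2,r1:2,r2:1,r3:2,r4:Add1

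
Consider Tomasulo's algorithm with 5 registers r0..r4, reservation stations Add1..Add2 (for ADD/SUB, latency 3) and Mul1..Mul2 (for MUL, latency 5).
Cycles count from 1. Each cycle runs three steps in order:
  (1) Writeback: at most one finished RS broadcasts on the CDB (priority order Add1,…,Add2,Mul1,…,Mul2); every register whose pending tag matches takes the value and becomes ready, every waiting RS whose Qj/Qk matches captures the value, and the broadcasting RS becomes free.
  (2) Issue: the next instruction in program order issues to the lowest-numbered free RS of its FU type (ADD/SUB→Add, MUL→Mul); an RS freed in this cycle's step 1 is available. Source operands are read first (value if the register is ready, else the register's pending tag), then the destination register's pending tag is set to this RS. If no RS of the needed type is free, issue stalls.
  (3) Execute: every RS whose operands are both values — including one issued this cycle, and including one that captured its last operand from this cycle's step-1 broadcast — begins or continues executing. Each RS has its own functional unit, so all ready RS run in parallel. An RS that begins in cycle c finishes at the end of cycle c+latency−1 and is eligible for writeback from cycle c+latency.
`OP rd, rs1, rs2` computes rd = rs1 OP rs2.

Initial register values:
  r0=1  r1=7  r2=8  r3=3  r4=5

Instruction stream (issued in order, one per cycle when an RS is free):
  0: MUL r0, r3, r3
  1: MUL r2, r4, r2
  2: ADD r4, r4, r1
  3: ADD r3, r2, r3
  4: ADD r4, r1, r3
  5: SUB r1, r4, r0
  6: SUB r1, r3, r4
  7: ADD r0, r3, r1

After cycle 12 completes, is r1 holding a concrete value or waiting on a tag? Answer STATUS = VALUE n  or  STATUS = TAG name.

STATUS = TAG Add2

cycle 1: issue MUL r0<-Mul1 // r0:Mul1,r1:7,r2:8,r3:3,r4:5
cycle 2: issue MUL r2<-Mul2 // r0:Mul1,r1:7,r2:Mul2,r3:3,r4:5
cycle 3: issue ADD r4<-Add1 // r0:Mul1,r1:7,r2:Mul2,r3:3,r4:Add1
cycle 4: issue ADD r3<-Add2 // r0:Mul1,r1:7,r2:Mul2,r3:Add2,r4:Add1
cycle 5: stall // r0:Mul1,r1:7,r2:Mul2,r3:Add2,r4:Add1
cycle 6: CDB Add1=12; issue ADD r4<-Add1 // r0:Mul1,r1:7,r2:Mul2,r3:Add2,r4:Add1
cycle 7: CDB Mul1=9; stall // r0:9,r1:7,r2:Mul2,r3:Add2,r4:Add1
cycle 8: CDB Mul2=40; stall // r0:9,r1:7,r2:40,r3:Add2,r4:Add1
cycle 9: stall // r0:9,r1:7,r2:40,r3:Add2,r4:Add1
cycle 10: stall // r0:9,r1:7,r2:40,r3:Add2,r4:Add1
cycle 11: CDB Add2=43; issue SUB r1<-Add2 // r0:9,r1:Add2,r2:40,r3:43,r4:Add1
cycle 12: stall // r0:9,r1:Add2,r2:40,r3:43,r4:Add1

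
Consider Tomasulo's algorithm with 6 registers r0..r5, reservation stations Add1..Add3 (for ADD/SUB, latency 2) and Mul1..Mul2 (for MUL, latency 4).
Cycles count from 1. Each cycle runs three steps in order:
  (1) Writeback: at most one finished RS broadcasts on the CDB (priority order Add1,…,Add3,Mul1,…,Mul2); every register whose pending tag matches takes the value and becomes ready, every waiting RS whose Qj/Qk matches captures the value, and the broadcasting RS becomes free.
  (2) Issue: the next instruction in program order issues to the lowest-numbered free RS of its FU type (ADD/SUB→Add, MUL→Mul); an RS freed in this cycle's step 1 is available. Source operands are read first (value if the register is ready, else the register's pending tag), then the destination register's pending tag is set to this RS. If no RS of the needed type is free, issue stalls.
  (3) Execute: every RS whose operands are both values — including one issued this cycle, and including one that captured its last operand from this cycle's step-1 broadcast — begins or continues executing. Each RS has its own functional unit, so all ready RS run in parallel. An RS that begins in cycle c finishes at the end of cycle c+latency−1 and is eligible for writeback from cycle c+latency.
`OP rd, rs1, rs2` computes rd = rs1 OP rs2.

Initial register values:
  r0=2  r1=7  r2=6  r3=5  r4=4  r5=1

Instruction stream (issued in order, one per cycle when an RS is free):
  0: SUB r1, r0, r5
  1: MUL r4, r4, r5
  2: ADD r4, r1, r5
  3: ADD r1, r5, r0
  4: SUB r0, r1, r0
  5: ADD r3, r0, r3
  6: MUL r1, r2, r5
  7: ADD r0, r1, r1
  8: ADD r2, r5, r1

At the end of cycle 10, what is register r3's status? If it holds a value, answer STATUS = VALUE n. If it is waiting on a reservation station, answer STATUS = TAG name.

c1: issue SUB r1<-Add1 | r0:2,r1:Add1,r2:6,r3:5,r4:4,r5:1
c2: issue MUL r4<-Mul1 | r0:2,r1:Add1,r2:6,r3:5,r4:Mul1,r5:1
c3: CDB Add1=1; issue ADD r4<-Add1 | r0:2,r1:1,r2:6,r3:5,r4:Add1,r5:1
c4: issue ADD r1<-Add2 | r0:2,r1:Add2,r2:6,r3:5,r4:Add1,r5:1
c5: CDB Add1=2; issue SUB r0<-Add1 | r0:Add1,r1:Add2,r2:6,r3:5,r4:2,r5:1
c6: CDB Add2=3; issue ADD r3<-Add2 | r0:Add1,r1:3,r2:6,r3:Add2,r4:2,r5:1
c7: CDB Mul1=4; issue MUL r1<-Mul1 | r0:Add1,r1:Mul1,r2:6,r3:Add2,r4:2,r5:1
c8: CDB Add1=1; issue ADD r0<-Add1 | r0:Add1,r1:Mul1,r2:6,r3:Add2,r4:2,r5:1
c9: issue ADD r2<-Add3 | r0:Add1,r1:Mul1,r2:Add3,r3:Add2,r4:2,r5:1
c10: CDB Add2=6 | r0:Add1,r1:Mul1,r2:Add3,r3:6,r4:2,r5:1

STATUS = VALUE 6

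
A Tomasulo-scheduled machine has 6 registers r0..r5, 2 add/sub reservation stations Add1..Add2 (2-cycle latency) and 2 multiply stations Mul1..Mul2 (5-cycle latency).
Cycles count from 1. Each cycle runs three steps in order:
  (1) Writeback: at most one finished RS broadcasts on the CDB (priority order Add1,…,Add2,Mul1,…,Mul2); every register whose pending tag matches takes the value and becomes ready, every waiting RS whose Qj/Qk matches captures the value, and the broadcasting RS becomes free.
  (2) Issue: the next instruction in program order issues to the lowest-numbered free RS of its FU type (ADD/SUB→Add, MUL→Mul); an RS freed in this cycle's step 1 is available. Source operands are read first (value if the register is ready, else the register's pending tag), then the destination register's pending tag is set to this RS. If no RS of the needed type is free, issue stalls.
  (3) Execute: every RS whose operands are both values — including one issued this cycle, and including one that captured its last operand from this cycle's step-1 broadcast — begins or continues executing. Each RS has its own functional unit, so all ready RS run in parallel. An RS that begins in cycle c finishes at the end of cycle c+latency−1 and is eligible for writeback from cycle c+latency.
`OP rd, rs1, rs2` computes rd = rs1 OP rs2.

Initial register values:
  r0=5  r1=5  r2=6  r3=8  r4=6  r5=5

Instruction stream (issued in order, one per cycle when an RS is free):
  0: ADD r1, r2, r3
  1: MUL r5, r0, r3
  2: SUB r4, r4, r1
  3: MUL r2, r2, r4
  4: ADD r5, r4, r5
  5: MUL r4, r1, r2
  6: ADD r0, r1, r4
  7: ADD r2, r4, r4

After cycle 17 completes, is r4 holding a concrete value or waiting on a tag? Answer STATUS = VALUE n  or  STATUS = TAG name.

STATUS = VALUE -672

c1: issue ADD r1<-Add1 | r0:5,r1:Add1,r2:6,r3:8,r4:6,r5:5
c2: issue MUL r5<-Mul1 | r0:5,r1:Add1,r2:6,r3:8,r4:6,r5:Mul1
c3: CDB Add1=14; issue SUB r4<-Add1 | r0:5,r1:14,r2:6,r3:8,r4:Add1,r5:Mul1
c4: issue MUL r2<-Mul2 | r0:5,r1:14,r2:Mul2,r3:8,r4:Add1,r5:Mul1
c5: CDB Add1=-8; issue ADD r5<-Add1 | r0:5,r1:14,r2:Mul2,r3:8,r4:-8,r5:Add1
c6: stall | r0:5,r1:14,r2:Mul2,r3:8,r4:-8,r5:Add1
c7: CDB Mul1=40; issue MUL r4<-Mul1 | r0:5,r1:14,r2:Mul2,r3:8,r4:Mul1,r5:Add1
c8: issue ADD r0<-Add2 | r0:Add2,r1:14,r2:Mul2,r3:8,r4:Mul1,r5:Add1
c9: CDB Add1=32; issue ADD r2<-Add1 | r0:Add2,r1:14,r2:Add1,r3:8,r4:Mul1,r5:32
c10: CDB Mul2=-48 | r0:Add2,r1:14,r2:Add1,r3:8,r4:Mul1,r5:32
c11: - | r0:Add2,r1:14,r2:Add1,r3:8,r4:Mul1,r5:32
c12: - | r0:Add2,r1:14,r2:Add1,r3:8,r4:Mul1,r5:32
c13: - | r0:Add2,r1:14,r2:Add1,r3:8,r4:Mul1,r5:32
c14: - | r0:Add2,r1:14,r2:Add1,r3:8,r4:Mul1,r5:32
c15: CDB Mul1=-672 | r0:Add2,r1:14,r2:Add1,r3:8,r4:-672,r5:32
c16: - | r0:Add2,r1:14,r2:Add1,r3:8,r4:-672,r5:32
c17: CDB Add1=-1344 | r0:Add2,r1:14,r2:-1344,r3:8,r4:-672,r5:32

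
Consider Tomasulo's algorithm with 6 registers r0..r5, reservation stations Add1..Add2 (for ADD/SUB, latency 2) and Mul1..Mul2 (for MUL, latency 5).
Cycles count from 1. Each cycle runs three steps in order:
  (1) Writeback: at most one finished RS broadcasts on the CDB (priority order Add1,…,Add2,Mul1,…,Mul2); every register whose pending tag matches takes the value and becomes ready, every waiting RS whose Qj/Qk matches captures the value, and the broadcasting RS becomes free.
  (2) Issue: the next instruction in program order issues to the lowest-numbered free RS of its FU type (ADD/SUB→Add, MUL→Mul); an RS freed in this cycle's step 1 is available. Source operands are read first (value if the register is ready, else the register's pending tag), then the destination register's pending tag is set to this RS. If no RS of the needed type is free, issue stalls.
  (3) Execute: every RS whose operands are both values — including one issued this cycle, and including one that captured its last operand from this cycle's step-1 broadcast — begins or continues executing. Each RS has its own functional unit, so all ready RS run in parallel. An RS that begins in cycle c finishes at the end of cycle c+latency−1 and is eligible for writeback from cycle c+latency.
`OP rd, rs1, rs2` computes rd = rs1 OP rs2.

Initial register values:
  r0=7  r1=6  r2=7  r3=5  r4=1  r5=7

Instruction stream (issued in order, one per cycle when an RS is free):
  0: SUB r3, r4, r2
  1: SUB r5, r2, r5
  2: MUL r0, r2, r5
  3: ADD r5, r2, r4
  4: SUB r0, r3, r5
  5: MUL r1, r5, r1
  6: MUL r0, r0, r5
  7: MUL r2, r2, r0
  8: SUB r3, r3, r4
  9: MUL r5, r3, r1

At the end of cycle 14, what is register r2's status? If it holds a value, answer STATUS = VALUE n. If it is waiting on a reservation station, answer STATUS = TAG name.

c1: issue SUB r3<-Add1 | r0:7,r1:6,r2:7,r3:Add1,r4:1,r5:7
c2: issue SUB r5<-Add2 | r0:7,r1:6,r2:7,r3:Add1,r4:1,r5:Add2
c3: CDB Add1=-6; issue MUL r0<-Mul1 | r0:Mul1,r1:6,r2:7,r3:-6,r4:1,r5:Add2
c4: CDB Add2=0; issue ADD r5<-Add1 | r0:Mul1,r1:6,r2:7,r3:-6,r4:1,r5:Add1
c5: issue SUB r0<-Add2 | r0:Add2,r1:6,r2:7,r3:-6,r4:1,r5:Add1
c6: CDB Add1=8; issue MUL r1<-Mul2 | r0:Add2,r1:Mul2,r2:7,r3:-6,r4:1,r5:8
c7: stall | r0:Add2,r1:Mul2,r2:7,r3:-6,r4:1,r5:8
c8: CDB Add2=-14; stall | r0:-14,r1:Mul2,r2:7,r3:-6,r4:1,r5:8
c9: CDB Mul1=0; issue MUL r0<-Mul1 | r0:Mul1,r1:Mul2,r2:7,r3:-6,r4:1,r5:8
c10: stall | r0:Mul1,r1:Mul2,r2:7,r3:-6,r4:1,r5:8
c11: CDB Mul2=48; issue MUL r2<-Mul2 | r0:Mul1,r1:48,r2:Mul2,r3:-6,r4:1,r5:8
c12: issue SUB r3<-Add1 | r0:Mul1,r1:48,r2:Mul2,r3:Add1,r4:1,r5:8
c13: stall | r0:Mul1,r1:48,r2:Mul2,r3:Add1,r4:1,r5:8
c14: CDB Add1=-7; stall | r0:Mul1,r1:48,r2:Mul2,r3:-7,r4:1,r5:8

STATUS = TAG Mul2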